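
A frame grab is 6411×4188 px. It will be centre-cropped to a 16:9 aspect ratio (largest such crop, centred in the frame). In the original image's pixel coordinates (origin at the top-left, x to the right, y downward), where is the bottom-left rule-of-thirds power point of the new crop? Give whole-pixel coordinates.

x = 2137 px, y = 2695 px

6411/4188 < 16/9, so the 16:9 crop keeps the full width 6411 and trims height to 6411 × 9/16 = 3606.19 px.
Top offset = (4188 − 3606.19)/2 = 290.91 px; left offset = 0.
Bottom-left is one-third across and two-thirds down within the crop:
x = 0.00 + 1 × 6411.00/3 ≈ 2137; y = 290.91 + 2 × 3606.19/3 ≈ 2695.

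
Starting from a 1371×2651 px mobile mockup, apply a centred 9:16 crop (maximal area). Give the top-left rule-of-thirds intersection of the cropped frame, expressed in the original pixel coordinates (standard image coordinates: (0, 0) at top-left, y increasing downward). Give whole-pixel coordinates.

1371/2651 < 9/16, so the 9:16 crop keeps the full width 1371 and trims height to 1371 × 16/9 = 2437.33 px.
Top offset = (2651 − 2437.33)/2 = 106.83 px; left offset = 0.
Top-left is one-third across and one-third down within the crop:
x = 0.00 + 1 × 1371.00/3 ≈ 457; y = 106.83 + 1 × 2437.33/3 ≈ 919.

x = 457 px, y = 919 px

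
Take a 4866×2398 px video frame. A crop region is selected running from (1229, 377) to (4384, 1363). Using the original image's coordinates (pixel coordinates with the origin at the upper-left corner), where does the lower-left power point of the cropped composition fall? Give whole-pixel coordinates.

Crop width = 4384 − 1229 = 3155 px; one third is 1051.67 px.
Crop height = 1363 − 377 = 986 px; one third is 328.67 px.
The lower-left point is one-third across and two-thirds down within the crop:
x = 1229 + 1 × 1051.67 ≈ 2281; y = 377 + 2 × 328.67 ≈ 1034.

x = 2281 px, y = 1034 px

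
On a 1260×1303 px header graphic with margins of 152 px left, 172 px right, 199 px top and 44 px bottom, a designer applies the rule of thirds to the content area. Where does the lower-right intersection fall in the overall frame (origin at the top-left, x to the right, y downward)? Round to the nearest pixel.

Content width = 1260 − 152 − 172 = 936 px; content height = 1303 − 199 − 44 = 1060 px.
Lower-right is two-thirds across and two-thirds down within the content area.
x = 152 + 2 × 936/3 = 152 + 624.00 ≈ 776
y = 199 + 2 × 1060/3 = 199 + 706.67 ≈ 906

x = 776 px, y = 906 px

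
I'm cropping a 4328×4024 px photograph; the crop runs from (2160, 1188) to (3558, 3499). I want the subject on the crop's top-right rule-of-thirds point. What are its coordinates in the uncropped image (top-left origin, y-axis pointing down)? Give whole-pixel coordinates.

x = 3092 px, y = 1958 px

Crop width = 3558 − 2160 = 1398 px; one third is 466.00 px.
Crop height = 3499 − 1188 = 2311 px; one third is 770.33 px.
The top-right point is two-thirds across and one-third down within the crop:
x = 2160 + 2 × 466.00 ≈ 3092; y = 1188 + 1 × 770.33 ≈ 1958.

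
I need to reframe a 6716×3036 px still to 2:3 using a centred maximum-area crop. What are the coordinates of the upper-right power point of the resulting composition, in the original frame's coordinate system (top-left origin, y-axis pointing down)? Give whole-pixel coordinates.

6716/3036 > 2/3, so the 2:3 crop keeps the full height 3036 and trims width to 3036 × 2/3 = 2024.00 px.
Left offset = (6716 − 2024.00)/2 = 2346.00 px; top offset = 0.
Upper-right is two-thirds across and one-third down within the crop:
x = 2346.00 + 2 × 2024.00/3 ≈ 3695; y = 0.00 + 1 × 3036.00/3 ≈ 1012.

(3695, 1012)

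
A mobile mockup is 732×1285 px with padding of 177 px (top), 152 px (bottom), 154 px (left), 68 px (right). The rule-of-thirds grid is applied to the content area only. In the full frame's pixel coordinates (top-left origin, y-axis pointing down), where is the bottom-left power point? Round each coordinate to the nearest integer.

Content width = 732 − 154 − 68 = 510 px; content height = 1285 − 177 − 152 = 956 px.
Bottom-left is one-third across and two-thirds down within the content area.
x = 154 + 1 × 510/3 = 154 + 170.00 ≈ 324
y = 177 + 2 × 956/3 = 177 + 637.33 ≈ 814

x = 324 px, y = 814 px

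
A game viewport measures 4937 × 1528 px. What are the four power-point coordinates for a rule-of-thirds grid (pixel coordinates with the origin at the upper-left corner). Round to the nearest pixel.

One third of 4937 is 1645.67; one third of 1528 is 509.33.
Vertical third lines at x = 1646 and x = 3291; horizontal third lines at y = 509 and y = 1019.

(1646, 509), (3291, 509), (1646, 1019), (3291, 1019)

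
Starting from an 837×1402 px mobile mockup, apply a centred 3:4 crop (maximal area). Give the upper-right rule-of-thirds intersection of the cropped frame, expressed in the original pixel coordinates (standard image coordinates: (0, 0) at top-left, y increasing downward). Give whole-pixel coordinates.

(558, 515)

837/1402 < 3/4, so the 3:4 crop keeps the full width 837 and trims height to 837 × 4/3 = 1116.00 px.
Top offset = (1402 − 1116.00)/2 = 143.00 px; left offset = 0.
Upper-right is two-thirds across and one-third down within the crop:
x = 0.00 + 2 × 837.00/3 ≈ 558; y = 143.00 + 1 × 1116.00/3 ≈ 515.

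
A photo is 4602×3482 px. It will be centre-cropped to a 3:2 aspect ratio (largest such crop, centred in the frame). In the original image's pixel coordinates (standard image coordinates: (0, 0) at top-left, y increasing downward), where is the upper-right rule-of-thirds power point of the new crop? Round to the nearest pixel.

x = 3068 px, y = 1230 px

4602/3482 < 3/2, so the 3:2 crop keeps the full width 4602 and trims height to 4602 × 2/3 = 3068.00 px.
Top offset = (3482 − 3068.00)/2 = 207.00 px; left offset = 0.
Upper-right is two-thirds across and one-third down within the crop:
x = 0.00 + 2 × 4602.00/3 ≈ 3068; y = 207.00 + 1 × 3068.00/3 ≈ 1230.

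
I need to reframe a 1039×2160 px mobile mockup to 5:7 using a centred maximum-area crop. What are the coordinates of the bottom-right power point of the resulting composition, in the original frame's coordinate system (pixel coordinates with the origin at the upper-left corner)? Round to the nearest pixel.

x = 693 px, y = 1322 px

1039/2160 < 5/7, so the 5:7 crop keeps the full width 1039 and trims height to 1039 × 7/5 = 1454.60 px.
Top offset = (2160 − 1454.60)/2 = 352.70 px; left offset = 0.
Bottom-right is two-thirds across and two-thirds down within the crop:
x = 0.00 + 2 × 1039.00/3 ≈ 693; y = 352.70 + 2 × 1454.60/3 ≈ 1322.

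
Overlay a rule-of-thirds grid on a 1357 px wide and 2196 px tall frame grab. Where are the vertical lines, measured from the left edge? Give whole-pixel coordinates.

452 px and 905 px

1357 / 3 = 452.33, so the vertical lines sit at one and two thirds of 1357.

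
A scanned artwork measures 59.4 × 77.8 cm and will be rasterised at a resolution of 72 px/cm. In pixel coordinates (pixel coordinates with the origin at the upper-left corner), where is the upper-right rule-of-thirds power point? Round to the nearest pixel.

x = 2851 px, y = 1867 px

In pixels the canvas is 59.4 × 72 = 4276.8 wide and 77.8 × 72 = 5601.6 tall.
The upper-right point is two-thirds across and one-third down:
x = 2 × 4276.8/3 ≈ 2851; y = 1 × 5601.6/3 ≈ 1867.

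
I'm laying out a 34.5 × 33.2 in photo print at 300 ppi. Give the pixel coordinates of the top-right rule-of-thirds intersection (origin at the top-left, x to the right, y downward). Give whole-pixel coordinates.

(6900, 3320)

In pixels the canvas is 34.5 × 300 = 10350 wide and 33.2 × 300 = 9960 tall.
The top-right point is two-thirds across and one-third down:
x = 2 × 10350/3 ≈ 6900; y = 1 × 9960/3 ≈ 3320.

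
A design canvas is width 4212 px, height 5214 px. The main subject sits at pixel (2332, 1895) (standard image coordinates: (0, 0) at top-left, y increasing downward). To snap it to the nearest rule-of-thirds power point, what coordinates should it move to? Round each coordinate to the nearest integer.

(2808, 1738)

Third lines: x ∈ {1404, 2808}, y ∈ {1738, 3476}.
2332 is closer to x = 2808; 1895 is closer to y = 1738.
So the nearest intersection is the upper-right power point.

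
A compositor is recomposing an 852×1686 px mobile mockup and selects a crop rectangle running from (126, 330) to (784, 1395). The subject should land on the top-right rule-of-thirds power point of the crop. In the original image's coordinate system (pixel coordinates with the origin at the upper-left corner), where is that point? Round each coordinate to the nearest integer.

x = 565 px, y = 685 px

Crop width = 784 − 126 = 658 px; one third is 219.33 px.
Crop height = 1395 − 330 = 1065 px; one third is 355.00 px.
The top-right point is two-thirds across and one-third down within the crop:
x = 126 + 2 × 219.33 ≈ 565; y = 330 + 1 × 355.00 ≈ 685.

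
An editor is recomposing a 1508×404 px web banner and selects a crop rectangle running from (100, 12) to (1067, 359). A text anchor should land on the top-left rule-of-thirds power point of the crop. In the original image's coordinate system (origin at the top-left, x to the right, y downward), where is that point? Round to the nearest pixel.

Crop width = 1067 − 100 = 967 px; one third is 322.33 px.
Crop height = 359 − 12 = 347 px; one third is 115.67 px.
The top-left point is one-third across and one-third down within the crop:
x = 100 + 1 × 322.33 ≈ 422; y = 12 + 1 × 115.67 ≈ 128.

(422, 128)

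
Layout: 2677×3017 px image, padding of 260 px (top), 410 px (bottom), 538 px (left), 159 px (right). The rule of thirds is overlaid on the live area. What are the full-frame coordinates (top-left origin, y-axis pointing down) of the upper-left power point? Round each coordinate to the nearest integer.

Content width = 2677 − 538 − 159 = 1980 px; content height = 3017 − 260 − 410 = 2347 px.
Upper-left is one-third across and one-third down within the live area.
x = 538 + 1 × 1980/3 = 538 + 660.00 ≈ 1198
y = 260 + 1 × 2347/3 = 260 + 782.33 ≈ 1042

(1198, 1042)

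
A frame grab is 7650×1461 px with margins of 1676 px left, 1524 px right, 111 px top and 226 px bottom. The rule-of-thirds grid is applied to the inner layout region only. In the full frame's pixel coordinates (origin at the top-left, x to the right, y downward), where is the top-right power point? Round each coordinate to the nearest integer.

Content width = 7650 − 1676 − 1524 = 4450 px; content height = 1461 − 111 − 226 = 1124 px.
Top-right is two-thirds across and one-third down within the inner layout region.
x = 1676 + 2 × 4450/3 = 1676 + 2966.67 ≈ 4643
y = 111 + 1 × 1124/3 = 111 + 374.67 ≈ 486

(4643, 486)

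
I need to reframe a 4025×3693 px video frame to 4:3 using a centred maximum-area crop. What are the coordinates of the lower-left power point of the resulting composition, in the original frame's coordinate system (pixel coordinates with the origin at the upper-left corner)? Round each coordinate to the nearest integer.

(1342, 2350)

4025/3693 < 4/3, so the 4:3 crop keeps the full width 4025 and trims height to 4025 × 3/4 = 3018.75 px.
Top offset = (3693 − 3018.75)/2 = 337.12 px; left offset = 0.
Lower-left is one-third across and two-thirds down within the crop:
x = 0.00 + 1 × 4025.00/3 ≈ 1342; y = 337.12 + 2 × 3018.75/3 ≈ 2350.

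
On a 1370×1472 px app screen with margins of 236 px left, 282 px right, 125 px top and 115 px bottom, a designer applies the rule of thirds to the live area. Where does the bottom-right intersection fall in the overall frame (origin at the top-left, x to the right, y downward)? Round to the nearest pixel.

(804, 946)

Content width = 1370 − 236 − 282 = 852 px; content height = 1472 − 125 − 115 = 1232 px.
Bottom-right is two-thirds across and two-thirds down within the live area.
x = 236 + 2 × 852/3 = 236 + 568.00 ≈ 804
y = 125 + 2 × 1232/3 = 125 + 821.33 ≈ 946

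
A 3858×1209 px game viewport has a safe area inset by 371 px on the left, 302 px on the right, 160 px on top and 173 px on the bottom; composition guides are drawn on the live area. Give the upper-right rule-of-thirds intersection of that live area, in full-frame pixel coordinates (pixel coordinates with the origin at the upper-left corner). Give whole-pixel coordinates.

x = 2494 px, y = 452 px

Content width = 3858 − 371 − 302 = 3185 px; content height = 1209 − 160 − 173 = 876 px.
Upper-right is two-thirds across and one-third down within the live area.
x = 371 + 2 × 3185/3 = 371 + 2123.33 ≈ 2494
y = 160 + 1 × 876/3 = 160 + 292.00 ≈ 452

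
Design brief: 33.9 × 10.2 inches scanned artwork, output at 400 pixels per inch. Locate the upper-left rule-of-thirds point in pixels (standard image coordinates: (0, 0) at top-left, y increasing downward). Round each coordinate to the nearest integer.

(4520, 1360)

In pixels the canvas is 33.9 × 400 = 13560 wide and 10.2 × 400 = 4080 tall.
The upper-left point is one-third across and one-third down:
x = 1 × 13560/3 ≈ 4520; y = 1 × 4080/3 ≈ 1360.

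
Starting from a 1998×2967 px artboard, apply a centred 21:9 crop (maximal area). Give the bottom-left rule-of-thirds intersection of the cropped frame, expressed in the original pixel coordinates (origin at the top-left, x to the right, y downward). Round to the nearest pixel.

1998/2967 < 21/9, so the 21:9 crop keeps the full width 1998 and trims height to 1998 × 9/21 = 856.29 px.
Top offset = (2967 − 856.29)/2 = 1055.36 px; left offset = 0.
Bottom-left is one-third across and two-thirds down within the crop:
x = 0.00 + 1 × 1998.00/3 ≈ 666; y = 1055.36 + 2 × 856.29/3 ≈ 1626.

(666, 1626)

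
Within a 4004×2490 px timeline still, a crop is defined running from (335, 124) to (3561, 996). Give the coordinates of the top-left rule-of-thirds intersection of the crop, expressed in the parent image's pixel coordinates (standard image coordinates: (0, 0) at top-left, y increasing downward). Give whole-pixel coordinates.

(1410, 415)

Crop width = 3561 − 335 = 3226 px; one third is 1075.33 px.
Crop height = 996 − 124 = 872 px; one third is 290.67 px.
The top-left point is one-third across and one-third down within the crop:
x = 335 + 1 × 1075.33 ≈ 1410; y = 124 + 1 × 290.67 ≈ 415.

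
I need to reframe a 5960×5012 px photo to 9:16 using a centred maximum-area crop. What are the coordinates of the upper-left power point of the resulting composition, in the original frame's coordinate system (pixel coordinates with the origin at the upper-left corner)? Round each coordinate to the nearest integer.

5960/5012 > 9/16, so the 9:16 crop keeps the full height 5012 and trims width to 5012 × 9/16 = 2819.25 px.
Left offset = (5960 − 2819.25)/2 = 1570.38 px; top offset = 0.
Upper-left is one-third across and one-third down within the crop:
x = 1570.38 + 1 × 2819.25/3 ≈ 2510; y = 0.00 + 1 × 5012.00/3 ≈ 1671.

(2510, 1671)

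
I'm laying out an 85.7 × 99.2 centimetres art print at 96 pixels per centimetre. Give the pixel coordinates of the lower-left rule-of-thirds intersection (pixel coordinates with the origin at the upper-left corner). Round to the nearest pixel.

In pixels the canvas is 85.7 × 96 = 8227.2 wide and 99.2 × 96 = 9523.2 tall.
The lower-left point is one-third across and two-thirds down:
x = 1 × 8227.2/3 ≈ 2742; y = 2 × 9523.2/3 ≈ 6349.

x = 2742 px, y = 6349 px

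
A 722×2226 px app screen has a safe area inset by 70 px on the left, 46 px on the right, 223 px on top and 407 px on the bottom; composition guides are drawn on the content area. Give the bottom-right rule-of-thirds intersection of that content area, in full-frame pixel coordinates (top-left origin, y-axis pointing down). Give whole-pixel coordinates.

Content width = 722 − 70 − 46 = 606 px; content height = 2226 − 223 − 407 = 1596 px.
Bottom-right is two-thirds across and two-thirds down within the content area.
x = 70 + 2 × 606/3 = 70 + 404.00 ≈ 474
y = 223 + 2 × 1596/3 = 223 + 1064.00 ≈ 1287

x = 474 px, y = 1287 px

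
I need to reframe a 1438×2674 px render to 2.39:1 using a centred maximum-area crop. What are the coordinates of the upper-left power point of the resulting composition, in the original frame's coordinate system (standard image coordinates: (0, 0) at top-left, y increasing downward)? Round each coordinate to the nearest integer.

1438/2674 < 2.39/1, so the 2.39:1 crop keeps the full width 1438 and trims height to 1438 × 1/2.39 = 601.67 px.
Top offset = (2674 − 601.67)/2 = 1036.16 px; left offset = 0.
Upper-left is one-third across and one-third down within the crop:
x = 0.00 + 1 × 1438.00/3 ≈ 479; y = 1036.16 + 1 × 601.67/3 ≈ 1237.

(479, 1237)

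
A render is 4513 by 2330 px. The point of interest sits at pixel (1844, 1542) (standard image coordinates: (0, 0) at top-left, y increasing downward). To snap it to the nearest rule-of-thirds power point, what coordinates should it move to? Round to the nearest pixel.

Third lines: x ∈ {1504, 3009}, y ∈ {777, 1553}.
1844 is closer to x = 1504; 1542 is closer to y = 1553.
So the nearest intersection is the lower-left power point.

(1504, 1553)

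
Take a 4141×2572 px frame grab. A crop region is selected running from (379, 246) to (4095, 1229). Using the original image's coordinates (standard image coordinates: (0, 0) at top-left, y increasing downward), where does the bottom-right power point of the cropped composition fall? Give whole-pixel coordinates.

x = 2856 px, y = 901 px

Crop width = 4095 − 379 = 3716 px; one third is 1238.67 px.
Crop height = 1229 − 246 = 983 px; one third is 327.67 px.
The bottom-right point is two-thirds across and two-thirds down within the crop:
x = 379 + 2 × 1238.67 ≈ 2856; y = 246 + 2 × 327.67 ≈ 901.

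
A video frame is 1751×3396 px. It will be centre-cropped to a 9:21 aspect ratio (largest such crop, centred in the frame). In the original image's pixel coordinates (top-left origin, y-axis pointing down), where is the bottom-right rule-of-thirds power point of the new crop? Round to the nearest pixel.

(1118, 2264)

1751/3396 > 9/21, so the 9:21 crop keeps the full height 3396 and trims width to 3396 × 9/21 = 1455.43 px.
Left offset = (1751 − 1455.43)/2 = 147.79 px; top offset = 0.
Bottom-right is two-thirds across and two-thirds down within the crop:
x = 147.79 + 2 × 1455.43/3 ≈ 1118; y = 0.00 + 2 × 3396.00/3 ≈ 2264.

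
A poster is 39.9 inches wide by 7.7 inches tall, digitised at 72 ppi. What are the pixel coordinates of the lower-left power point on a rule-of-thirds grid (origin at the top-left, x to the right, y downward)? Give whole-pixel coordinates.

x = 958 px, y = 370 px

In pixels the canvas is 39.9 × 72 = 2872.8 wide and 7.7 × 72 = 554.4 tall.
The lower-left point is one-third across and two-thirds down:
x = 1 × 2872.8/3 ≈ 958; y = 2 × 554.4/3 ≈ 370.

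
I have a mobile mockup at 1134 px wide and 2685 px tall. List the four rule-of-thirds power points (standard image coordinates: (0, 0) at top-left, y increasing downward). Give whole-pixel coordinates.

One third of 1134 is 378; one third of 2685 is 895.
Vertical third lines at x = 378 and x = 756; horizontal third lines at y = 895 and y = 1790.

(378, 895), (756, 895), (378, 1790), (756, 1790)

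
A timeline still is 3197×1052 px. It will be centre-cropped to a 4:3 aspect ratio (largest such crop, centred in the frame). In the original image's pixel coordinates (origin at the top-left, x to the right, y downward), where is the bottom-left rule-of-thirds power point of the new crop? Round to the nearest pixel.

3197/1052 > 4/3, so the 4:3 crop keeps the full height 1052 and trims width to 1052 × 4/3 = 1402.67 px.
Left offset = (3197 − 1402.67)/2 = 897.17 px; top offset = 0.
Bottom-left is one-third across and two-thirds down within the crop:
x = 897.17 + 1 × 1402.67/3 ≈ 1365; y = 0.00 + 2 × 1052.00/3 ≈ 701.

x = 1365 px, y = 701 px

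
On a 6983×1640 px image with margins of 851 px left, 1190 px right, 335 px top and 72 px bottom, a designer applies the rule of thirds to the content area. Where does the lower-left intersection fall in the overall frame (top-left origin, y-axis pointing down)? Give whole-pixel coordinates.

Content width = 6983 − 851 − 1190 = 4942 px; content height = 1640 − 335 − 72 = 1233 px.
Lower-left is one-third across and two-thirds down within the content area.
x = 851 + 1 × 4942/3 = 851 + 1647.33 ≈ 2498
y = 335 + 2 × 1233/3 = 335 + 822.00 ≈ 1157

x = 2498 px, y = 1157 px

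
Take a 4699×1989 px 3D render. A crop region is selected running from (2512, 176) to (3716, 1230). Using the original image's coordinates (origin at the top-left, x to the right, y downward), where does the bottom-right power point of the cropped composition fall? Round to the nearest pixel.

(3315, 879)

Crop width = 3716 − 2512 = 1204 px; one third is 401.33 px.
Crop height = 1230 − 176 = 1054 px; one third is 351.33 px.
The bottom-right point is two-thirds across and two-thirds down within the crop:
x = 2512 + 2 × 401.33 ≈ 3315; y = 176 + 2 × 351.33 ≈ 879.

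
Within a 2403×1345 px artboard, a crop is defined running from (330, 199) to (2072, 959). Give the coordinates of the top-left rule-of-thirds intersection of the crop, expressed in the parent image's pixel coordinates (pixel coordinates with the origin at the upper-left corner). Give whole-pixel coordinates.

x = 911 px, y = 452 px

Crop width = 2072 − 330 = 1742 px; one third is 580.67 px.
Crop height = 959 − 199 = 760 px; one third is 253.33 px.
The top-left point is one-third across and one-third down within the crop:
x = 330 + 1 × 580.67 ≈ 911; y = 199 + 1 × 253.33 ≈ 452.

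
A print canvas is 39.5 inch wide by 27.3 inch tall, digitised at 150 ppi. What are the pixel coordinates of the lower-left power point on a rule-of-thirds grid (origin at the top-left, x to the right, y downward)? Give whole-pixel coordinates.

x = 1975 px, y = 2730 px

In pixels the canvas is 39.5 × 150 = 5925 wide and 27.3 × 150 = 4095 tall.
The lower-left point is one-third across and two-thirds down:
x = 1 × 5925/3 ≈ 1975; y = 2 × 4095/3 ≈ 2730.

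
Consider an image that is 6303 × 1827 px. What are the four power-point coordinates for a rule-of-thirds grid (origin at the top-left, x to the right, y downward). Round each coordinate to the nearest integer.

(2101, 609), (4202, 609), (2101, 1218), (4202, 1218)

One third of 6303 is 2101; one third of 1827 is 609.
Vertical third lines at x = 2101 and x = 4202; horizontal third lines at y = 609 and y = 1218.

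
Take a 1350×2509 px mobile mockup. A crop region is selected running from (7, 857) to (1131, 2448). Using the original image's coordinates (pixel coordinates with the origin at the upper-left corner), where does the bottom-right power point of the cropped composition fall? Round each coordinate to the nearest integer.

Crop width = 1131 − 7 = 1124 px; one third is 374.67 px.
Crop height = 2448 − 857 = 1591 px; one third is 530.33 px.
The bottom-right point is two-thirds across and two-thirds down within the crop:
x = 7 + 2 × 374.67 ≈ 756; y = 857 + 2 × 530.33 ≈ 1918.

x = 756 px, y = 1918 px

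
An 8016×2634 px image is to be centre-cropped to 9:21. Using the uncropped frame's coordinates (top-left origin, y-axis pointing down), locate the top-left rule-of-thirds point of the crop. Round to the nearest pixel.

x = 3820 px, y = 878 px

8016/2634 > 9/21, so the 9:21 crop keeps the full height 2634 and trims width to 2634 × 9/21 = 1128.86 px.
Left offset = (8016 − 1128.86)/2 = 3443.57 px; top offset = 0.
Top-left is one-third across and one-third down within the crop:
x = 3443.57 + 1 × 1128.86/3 ≈ 3820; y = 0.00 + 1 × 2634.00/3 ≈ 878.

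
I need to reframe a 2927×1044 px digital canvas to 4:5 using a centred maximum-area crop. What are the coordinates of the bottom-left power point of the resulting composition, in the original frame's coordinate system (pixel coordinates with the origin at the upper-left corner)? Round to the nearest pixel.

2927/1044 > 4/5, so the 4:5 crop keeps the full height 1044 and trims width to 1044 × 4/5 = 835.20 px.
Left offset = (2927 − 835.20)/2 = 1045.90 px; top offset = 0.
Bottom-left is one-third across and two-thirds down within the crop:
x = 1045.90 + 1 × 835.20/3 ≈ 1324; y = 0.00 + 2 × 1044.00/3 ≈ 696.

(1324, 696)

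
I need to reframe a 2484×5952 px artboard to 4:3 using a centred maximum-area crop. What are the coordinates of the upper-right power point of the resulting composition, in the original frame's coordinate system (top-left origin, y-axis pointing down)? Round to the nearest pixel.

2484/5952 < 4/3, so the 4:3 crop keeps the full width 2484 and trims height to 2484 × 3/4 = 1863.00 px.
Top offset = (5952 − 1863.00)/2 = 2044.50 px; left offset = 0.
Upper-right is two-thirds across and one-third down within the crop:
x = 0.00 + 2 × 2484.00/3 ≈ 1656; y = 2044.50 + 1 × 1863.00/3 ≈ 2666.

(1656, 2666)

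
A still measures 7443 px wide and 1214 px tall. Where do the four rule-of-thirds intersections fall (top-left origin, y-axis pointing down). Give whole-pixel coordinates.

(2481, 405), (4962, 405), (2481, 809), (4962, 809)

One third of 7443 is 2481; one third of 1214 is 404.67.
Vertical third lines at x = 2481 and x = 4962; horizontal third lines at y = 405 and y = 809.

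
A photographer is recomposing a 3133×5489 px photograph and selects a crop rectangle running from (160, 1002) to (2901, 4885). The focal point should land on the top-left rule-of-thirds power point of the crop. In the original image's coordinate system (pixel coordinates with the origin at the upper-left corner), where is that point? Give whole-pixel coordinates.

Crop width = 2901 − 160 = 2741 px; one third is 913.67 px.
Crop height = 4885 − 1002 = 3883 px; one third is 1294.33 px.
The top-left point is one-third across and one-third down within the crop:
x = 160 + 1 × 913.67 ≈ 1074; y = 1002 + 1 × 1294.33 ≈ 2296.

(1074, 2296)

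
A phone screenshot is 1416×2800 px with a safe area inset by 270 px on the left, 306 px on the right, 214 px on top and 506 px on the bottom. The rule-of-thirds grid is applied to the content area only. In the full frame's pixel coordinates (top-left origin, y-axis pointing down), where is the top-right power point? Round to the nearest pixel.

Content width = 1416 − 270 − 306 = 840 px; content height = 2800 − 214 − 506 = 2080 px.
Top-right is two-thirds across and one-third down within the content area.
x = 270 + 2 × 840/3 = 270 + 560.00 ≈ 830
y = 214 + 1 × 2080/3 = 214 + 693.33 ≈ 907

(830, 907)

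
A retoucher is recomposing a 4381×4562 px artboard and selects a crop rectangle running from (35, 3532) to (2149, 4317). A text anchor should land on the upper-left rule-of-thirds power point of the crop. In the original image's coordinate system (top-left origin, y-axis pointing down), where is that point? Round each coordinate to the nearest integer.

(740, 3794)

Crop width = 2149 − 35 = 2114 px; one third is 704.67 px.
Crop height = 4317 − 3532 = 785 px; one third is 261.67 px.
The upper-left point is one-third across and one-third down within the crop:
x = 35 + 1 × 704.67 ≈ 740; y = 3532 + 1 × 261.67 ≈ 3794.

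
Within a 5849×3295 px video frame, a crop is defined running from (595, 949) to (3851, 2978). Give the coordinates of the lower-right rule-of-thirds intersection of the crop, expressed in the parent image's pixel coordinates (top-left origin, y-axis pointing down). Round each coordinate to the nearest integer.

x = 2766 px, y = 2302 px

Crop width = 3851 − 595 = 3256 px; one third is 1085.33 px.
Crop height = 2978 − 949 = 2029 px; one third is 676.33 px.
The lower-right point is two-thirds across and two-thirds down within the crop:
x = 595 + 2 × 1085.33 ≈ 2766; y = 949 + 2 × 676.33 ≈ 2302.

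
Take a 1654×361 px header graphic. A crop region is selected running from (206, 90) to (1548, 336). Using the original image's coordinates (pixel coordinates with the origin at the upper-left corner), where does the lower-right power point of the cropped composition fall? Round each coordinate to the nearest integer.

Crop width = 1548 − 206 = 1342 px; one third is 447.33 px.
Crop height = 336 − 90 = 246 px; one third is 82.00 px.
The lower-right point is two-thirds across and two-thirds down within the crop:
x = 206 + 2 × 447.33 ≈ 1101; y = 90 + 2 × 82.00 ≈ 254.

x = 1101 px, y = 254 px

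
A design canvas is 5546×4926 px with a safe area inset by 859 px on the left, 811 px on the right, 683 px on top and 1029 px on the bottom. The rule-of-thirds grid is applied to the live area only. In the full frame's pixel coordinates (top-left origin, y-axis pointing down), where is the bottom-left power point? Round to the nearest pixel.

Content width = 5546 − 859 − 811 = 3876 px; content height = 4926 − 683 − 1029 = 3214 px.
Bottom-left is one-third across and two-thirds down within the live area.
x = 859 + 1 × 3876/3 = 859 + 1292.00 ≈ 2151
y = 683 + 2 × 3214/3 = 683 + 2142.67 ≈ 2826

(2151, 2826)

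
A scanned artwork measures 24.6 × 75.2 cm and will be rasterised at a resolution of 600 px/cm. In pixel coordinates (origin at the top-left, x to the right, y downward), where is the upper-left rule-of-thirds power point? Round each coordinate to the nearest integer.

In pixels the canvas is 24.6 × 600 = 14760 wide and 75.2 × 600 = 45120 tall.
The upper-left point is one-third across and one-third down:
x = 1 × 14760/3 ≈ 4920; y = 1 × 45120/3 ≈ 15040.

x = 4920 px, y = 15040 px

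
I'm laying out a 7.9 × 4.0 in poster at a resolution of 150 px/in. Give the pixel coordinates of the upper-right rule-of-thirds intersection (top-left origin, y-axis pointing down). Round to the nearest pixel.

(790, 200)

In pixels the canvas is 7.9 × 150 = 1185 wide and 4.0 × 150 = 600 tall.
The upper-right point is two-thirds across and one-third down:
x = 2 × 1185/3 ≈ 790; y = 1 × 600/3 ≈ 200.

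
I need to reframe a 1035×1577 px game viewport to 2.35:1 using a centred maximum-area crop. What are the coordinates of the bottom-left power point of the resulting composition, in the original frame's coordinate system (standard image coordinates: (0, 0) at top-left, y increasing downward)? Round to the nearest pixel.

x = 345 px, y = 862 px

1035/1577 < 2.35/1, so the 2.35:1 crop keeps the full width 1035 and trims height to 1035 × 1/2.35 = 440.43 px.
Top offset = (1577 − 440.43)/2 = 568.29 px; left offset = 0.
Bottom-left is one-third across and two-thirds down within the crop:
x = 0.00 + 1 × 1035.00/3 ≈ 345; y = 568.29 + 2 × 440.43/3 ≈ 862.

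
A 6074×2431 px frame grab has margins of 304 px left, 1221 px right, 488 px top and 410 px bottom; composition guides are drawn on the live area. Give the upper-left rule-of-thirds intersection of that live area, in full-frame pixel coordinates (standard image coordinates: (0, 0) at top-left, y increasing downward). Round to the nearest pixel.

(1820, 999)

Content width = 6074 − 304 − 1221 = 4549 px; content height = 2431 − 488 − 410 = 1533 px.
Upper-left is one-third across and one-third down within the live area.
x = 304 + 1 × 4549/3 = 304 + 1516.33 ≈ 1820
y = 488 + 1 × 1533/3 = 488 + 511.00 ≈ 999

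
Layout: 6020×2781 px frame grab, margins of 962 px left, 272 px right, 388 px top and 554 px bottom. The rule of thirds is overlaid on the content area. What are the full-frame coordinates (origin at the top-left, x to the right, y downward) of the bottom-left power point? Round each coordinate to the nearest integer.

(2557, 1614)

Content width = 6020 − 962 − 272 = 4786 px; content height = 2781 − 388 − 554 = 1839 px.
Bottom-left is one-third across and two-thirds down within the content area.
x = 962 + 1 × 4786/3 = 962 + 1595.33 ≈ 2557
y = 388 + 2 × 1839/3 = 388 + 1226.00 ≈ 1614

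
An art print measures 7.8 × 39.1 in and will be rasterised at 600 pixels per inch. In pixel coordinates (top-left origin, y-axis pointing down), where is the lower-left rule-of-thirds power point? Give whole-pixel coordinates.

(1560, 15640)

In pixels the canvas is 7.8 × 600 = 4680 wide and 39.1 × 600 = 23460 tall.
The lower-left point is one-third across and two-thirds down:
x = 1 × 4680/3 ≈ 1560; y = 2 × 23460/3 ≈ 15640.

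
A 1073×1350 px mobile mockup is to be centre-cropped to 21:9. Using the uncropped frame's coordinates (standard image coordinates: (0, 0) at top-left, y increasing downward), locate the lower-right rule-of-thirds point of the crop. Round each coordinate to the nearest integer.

x = 715 px, y = 752 px

1073/1350 < 21/9, so the 21:9 crop keeps the full width 1073 and trims height to 1073 × 9/21 = 459.86 px.
Top offset = (1350 − 459.86)/2 = 445.07 px; left offset = 0.
Lower-right is two-thirds across and two-thirds down within the crop:
x = 0.00 + 2 × 1073.00/3 ≈ 715; y = 445.07 + 2 × 459.86/3 ≈ 752.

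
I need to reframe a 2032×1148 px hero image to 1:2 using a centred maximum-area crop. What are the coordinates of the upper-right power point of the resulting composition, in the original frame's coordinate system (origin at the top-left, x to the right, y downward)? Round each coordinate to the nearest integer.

2032/1148 > 1/2, so the 1:2 crop keeps the full height 1148 and trims width to 1148 × 1/2 = 574.00 px.
Left offset = (2032 − 574.00)/2 = 729.00 px; top offset = 0.
Upper-right is two-thirds across and one-third down within the crop:
x = 729.00 + 2 × 574.00/3 ≈ 1112; y = 0.00 + 1 × 1148.00/3 ≈ 383.

x = 1112 px, y = 383 px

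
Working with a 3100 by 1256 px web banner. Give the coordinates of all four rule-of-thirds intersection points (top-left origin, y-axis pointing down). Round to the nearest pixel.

(1033, 419), (2067, 419), (1033, 837), (2067, 837)

One third of 3100 is 1033.33; one third of 1256 is 418.67.
Vertical third lines at x = 1033 and x = 2067; horizontal third lines at y = 419 and y = 837.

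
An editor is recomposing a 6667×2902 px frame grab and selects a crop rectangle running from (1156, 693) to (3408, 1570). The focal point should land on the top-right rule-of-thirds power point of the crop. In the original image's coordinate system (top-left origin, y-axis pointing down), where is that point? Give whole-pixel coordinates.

Crop width = 3408 − 1156 = 2252 px; one third is 750.67 px.
Crop height = 1570 − 693 = 877 px; one third is 292.33 px.
The top-right point is two-thirds across and one-third down within the crop:
x = 1156 + 2 × 750.67 ≈ 2657; y = 693 + 1 × 292.33 ≈ 985.

x = 2657 px, y = 985 px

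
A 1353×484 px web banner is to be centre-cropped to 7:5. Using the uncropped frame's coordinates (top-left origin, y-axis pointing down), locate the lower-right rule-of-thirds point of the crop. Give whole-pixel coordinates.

x = 789 px, y = 323 px

1353/484 > 7/5, so the 7:5 crop keeps the full height 484 and trims width to 484 × 7/5 = 677.60 px.
Left offset = (1353 − 677.60)/2 = 337.70 px; top offset = 0.
Lower-right is two-thirds across and two-thirds down within the crop:
x = 337.70 + 2 × 677.60/3 ≈ 789; y = 0.00 + 2 × 484.00/3 ≈ 323.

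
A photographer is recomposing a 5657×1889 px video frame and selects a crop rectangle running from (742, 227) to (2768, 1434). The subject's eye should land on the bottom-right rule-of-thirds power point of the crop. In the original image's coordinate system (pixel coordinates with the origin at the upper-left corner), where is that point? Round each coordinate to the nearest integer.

x = 2093 px, y = 1032 px

Crop width = 2768 − 742 = 2026 px; one third is 675.33 px.
Crop height = 1434 − 227 = 1207 px; one third is 402.33 px.
The bottom-right point is two-thirds across and two-thirds down within the crop:
x = 742 + 2 × 675.33 ≈ 2093; y = 227 + 2 × 402.33 ≈ 1032.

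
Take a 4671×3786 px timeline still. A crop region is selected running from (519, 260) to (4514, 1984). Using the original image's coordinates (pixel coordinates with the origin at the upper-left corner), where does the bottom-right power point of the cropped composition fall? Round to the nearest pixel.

x = 3182 px, y = 1409 px

Crop width = 4514 − 519 = 3995 px; one third is 1331.67 px.
Crop height = 1984 − 260 = 1724 px; one third is 574.67 px.
The bottom-right point is two-thirds across and two-thirds down within the crop:
x = 519 + 2 × 1331.67 ≈ 3182; y = 260 + 2 × 574.67 ≈ 1409.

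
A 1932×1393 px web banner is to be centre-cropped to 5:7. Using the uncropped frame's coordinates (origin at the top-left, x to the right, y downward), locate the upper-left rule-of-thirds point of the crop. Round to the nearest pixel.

(800, 464)

1932/1393 > 5/7, so the 5:7 crop keeps the full height 1393 and trims width to 1393 × 5/7 = 995.00 px.
Left offset = (1932 − 995.00)/2 = 468.50 px; top offset = 0.
Upper-left is one-third across and one-third down within the crop:
x = 468.50 + 1 × 995.00/3 ≈ 800; y = 0.00 + 1 × 1393.00/3 ≈ 464.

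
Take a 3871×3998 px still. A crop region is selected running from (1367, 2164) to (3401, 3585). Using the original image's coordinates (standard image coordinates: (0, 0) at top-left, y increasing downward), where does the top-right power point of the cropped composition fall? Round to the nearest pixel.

x = 2723 px, y = 2638 px

Crop width = 3401 − 1367 = 2034 px; one third is 678.00 px.
Crop height = 3585 − 2164 = 1421 px; one third is 473.67 px.
The top-right point is two-thirds across and one-third down within the crop:
x = 1367 + 2 × 678.00 ≈ 2723; y = 2164 + 1 × 473.67 ≈ 2638.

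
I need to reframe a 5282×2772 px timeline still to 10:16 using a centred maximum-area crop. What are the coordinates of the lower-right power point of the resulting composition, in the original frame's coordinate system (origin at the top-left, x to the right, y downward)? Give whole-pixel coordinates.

x = 2930 px, y = 1848 px

5282/2772 > 10/16, so the 10:16 crop keeps the full height 2772 and trims width to 2772 × 10/16 = 1732.50 px.
Left offset = (5282 − 1732.50)/2 = 1774.75 px; top offset = 0.
Lower-right is two-thirds across and two-thirds down within the crop:
x = 1774.75 + 2 × 1732.50/3 ≈ 2930; y = 0.00 + 2 × 2772.00/3 ≈ 1848.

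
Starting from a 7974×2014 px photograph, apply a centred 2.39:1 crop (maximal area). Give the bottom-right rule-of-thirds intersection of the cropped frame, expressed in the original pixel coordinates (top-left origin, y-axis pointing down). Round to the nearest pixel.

7974/2014 > 2.39/1, so the 2.39:1 crop keeps the full height 2014 and trims width to 2014 × 2.39/1 = 4813.46 px.
Left offset = (7974 − 4813.46)/2 = 1580.27 px; top offset = 0.
Bottom-right is two-thirds across and two-thirds down within the crop:
x = 1580.27 + 2 × 4813.46/3 ≈ 4789; y = 0.00 + 2 × 2014.00/3 ≈ 1343.

x = 4789 px, y = 1343 px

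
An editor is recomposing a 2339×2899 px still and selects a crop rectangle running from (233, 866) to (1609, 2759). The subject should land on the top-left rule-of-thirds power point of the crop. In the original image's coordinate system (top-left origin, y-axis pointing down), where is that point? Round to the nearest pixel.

Crop width = 1609 − 233 = 1376 px; one third is 458.67 px.
Crop height = 2759 − 866 = 1893 px; one third is 631.00 px.
The top-left point is one-third across and one-third down within the crop:
x = 233 + 1 × 458.67 ≈ 692; y = 866 + 1 × 631.00 ≈ 1497.

(692, 1497)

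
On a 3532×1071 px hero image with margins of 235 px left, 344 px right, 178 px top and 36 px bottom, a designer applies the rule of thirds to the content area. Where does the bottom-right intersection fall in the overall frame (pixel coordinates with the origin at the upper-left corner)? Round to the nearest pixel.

(2204, 749)

Content width = 3532 − 235 − 344 = 2953 px; content height = 1071 − 178 − 36 = 857 px.
Bottom-right is two-thirds across and two-thirds down within the content area.
x = 235 + 2 × 2953/3 = 235 + 1968.67 ≈ 2204
y = 178 + 2 × 857/3 = 178 + 571.33 ≈ 749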